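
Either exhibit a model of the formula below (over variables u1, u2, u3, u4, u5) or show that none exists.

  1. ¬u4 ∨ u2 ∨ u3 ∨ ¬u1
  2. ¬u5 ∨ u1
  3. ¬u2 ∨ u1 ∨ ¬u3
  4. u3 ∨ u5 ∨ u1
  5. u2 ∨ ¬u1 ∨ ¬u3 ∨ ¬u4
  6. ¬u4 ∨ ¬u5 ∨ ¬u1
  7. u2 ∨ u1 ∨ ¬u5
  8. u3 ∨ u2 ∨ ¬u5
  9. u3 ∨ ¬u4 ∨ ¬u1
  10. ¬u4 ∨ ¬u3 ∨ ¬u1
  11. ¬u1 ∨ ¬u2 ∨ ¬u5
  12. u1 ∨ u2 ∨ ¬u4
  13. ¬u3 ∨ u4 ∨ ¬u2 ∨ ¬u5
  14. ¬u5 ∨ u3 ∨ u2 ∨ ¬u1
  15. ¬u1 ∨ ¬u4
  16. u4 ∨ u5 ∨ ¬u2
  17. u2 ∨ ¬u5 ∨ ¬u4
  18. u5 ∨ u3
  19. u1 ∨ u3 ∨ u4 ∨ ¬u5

u1=True, u2=False, u3=True, u4=False, u5=False

Suppose u5 = False.
From the singleton clause (u3), u3 = True.
Suppose u2 = False.
Suppose u1 = True.
From the singleton clause (¬u4), u4 = False.
This assignment satisfies each clause.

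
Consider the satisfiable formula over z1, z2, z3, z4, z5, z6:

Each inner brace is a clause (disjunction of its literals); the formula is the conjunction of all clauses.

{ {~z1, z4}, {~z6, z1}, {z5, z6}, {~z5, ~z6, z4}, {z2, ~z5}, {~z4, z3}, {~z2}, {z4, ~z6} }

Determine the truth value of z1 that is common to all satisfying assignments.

Suppose z1 = 0.
The clause (~z6) is unit, so z6 = 0.
The clause (z5) is unit, so z5 = 1.
The clause (z2) is unit, so z2 = 1.
That conflicts with the unit clause (~z2).
So every satisfying assignment has z1 = True.

True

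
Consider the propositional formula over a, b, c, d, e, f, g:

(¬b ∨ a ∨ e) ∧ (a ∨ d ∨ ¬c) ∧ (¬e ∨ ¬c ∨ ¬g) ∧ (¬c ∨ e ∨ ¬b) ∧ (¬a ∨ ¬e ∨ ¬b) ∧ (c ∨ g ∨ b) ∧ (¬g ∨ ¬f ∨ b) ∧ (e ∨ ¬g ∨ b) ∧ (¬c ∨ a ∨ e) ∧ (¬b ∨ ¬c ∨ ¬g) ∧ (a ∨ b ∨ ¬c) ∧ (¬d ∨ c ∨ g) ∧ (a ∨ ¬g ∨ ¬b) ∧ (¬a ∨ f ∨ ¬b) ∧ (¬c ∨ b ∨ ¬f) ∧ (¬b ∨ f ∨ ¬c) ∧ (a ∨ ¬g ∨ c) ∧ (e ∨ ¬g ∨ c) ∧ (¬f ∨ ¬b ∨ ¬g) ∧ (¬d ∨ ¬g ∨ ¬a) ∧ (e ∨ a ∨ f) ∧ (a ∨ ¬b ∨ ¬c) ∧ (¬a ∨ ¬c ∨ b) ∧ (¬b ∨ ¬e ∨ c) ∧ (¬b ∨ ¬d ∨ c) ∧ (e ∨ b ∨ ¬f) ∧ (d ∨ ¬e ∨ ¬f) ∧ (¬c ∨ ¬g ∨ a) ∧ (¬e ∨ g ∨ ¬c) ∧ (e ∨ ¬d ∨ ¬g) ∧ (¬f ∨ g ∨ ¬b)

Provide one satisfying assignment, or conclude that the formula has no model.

a=True; b=False; c=False; d=False; e=True; f=False; g=True

Suppose b = False.
Suppose c = False.
The clause (g) is unit, so g = True.
The clause (¬f) is unit, so f = False.
The clause (e) is unit, so e = True.
The clause (a) is unit, so a = True.
The clause (¬d) is unit, so d = False.
Every clause now holds.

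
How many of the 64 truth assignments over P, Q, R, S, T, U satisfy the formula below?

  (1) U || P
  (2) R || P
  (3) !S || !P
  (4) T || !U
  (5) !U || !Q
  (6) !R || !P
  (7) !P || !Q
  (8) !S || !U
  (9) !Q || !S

4

There are 2^6 = 64 truth assignments over (P, Q, R, S, T, U).
Split on U. With U = true, the clauses containing U are satisfied and !U drops from the rest; 2 of the 2^5 = 32 assignments to the other variables satisfy what remains.
With U = false, by the same count on the reduced clause set, 2 assignments work.
Total: 2 + 2 = 4.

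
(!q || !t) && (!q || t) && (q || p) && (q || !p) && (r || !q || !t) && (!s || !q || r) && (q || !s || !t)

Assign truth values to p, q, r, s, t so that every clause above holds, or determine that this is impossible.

UNSATISFIABLE

Try q = false.
Unit clause (p) forces p = true.
But (!p) is also a unit clause — contradiction.
Backtrack on q: now try q = true.
Unit clause (!t) forces t = false.
But (t) is also a unit clause — contradiction.
Neither q = true nor q = false works.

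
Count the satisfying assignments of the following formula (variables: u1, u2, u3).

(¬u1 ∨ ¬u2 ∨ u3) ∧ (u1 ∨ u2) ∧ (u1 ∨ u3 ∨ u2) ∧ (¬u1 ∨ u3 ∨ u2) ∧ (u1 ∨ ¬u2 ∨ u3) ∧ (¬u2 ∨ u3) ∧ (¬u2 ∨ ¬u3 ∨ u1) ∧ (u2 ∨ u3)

2

There are 2^3 = 8 truth assignments over (u1, u2, u3).
Split on u3. With u3 = True, the clauses containing u3 are satisfied and ¬u3 drops from the rest; 2 of the 2^2 = 4 assignments to the other variables satisfy what remains.
With u3 = False, by the same count on the reduced clause set, 0 assignments work.
(One model: u1=T, u2=F, u3=T.)
Total: 2 + 0 = 2.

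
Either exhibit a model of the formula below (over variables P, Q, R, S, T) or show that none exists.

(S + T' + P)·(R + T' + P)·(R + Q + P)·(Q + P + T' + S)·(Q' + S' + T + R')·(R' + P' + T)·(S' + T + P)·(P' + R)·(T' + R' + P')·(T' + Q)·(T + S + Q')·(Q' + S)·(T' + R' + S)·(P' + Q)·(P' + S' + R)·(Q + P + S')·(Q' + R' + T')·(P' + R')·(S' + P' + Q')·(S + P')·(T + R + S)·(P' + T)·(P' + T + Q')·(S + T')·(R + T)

P ↦ 0,  Q ↦ 0,  R ↦ 1,  S ↦ 0,  T ↦ 0

Branch on P: set P = 0.
Branch on S: set S = 0.
The clause (T') is unit, so T = 0.
The clause (Q') is unit, so Q = 0.
The clause (R) is unit, so R = 1.
This assignment satisfies each clause.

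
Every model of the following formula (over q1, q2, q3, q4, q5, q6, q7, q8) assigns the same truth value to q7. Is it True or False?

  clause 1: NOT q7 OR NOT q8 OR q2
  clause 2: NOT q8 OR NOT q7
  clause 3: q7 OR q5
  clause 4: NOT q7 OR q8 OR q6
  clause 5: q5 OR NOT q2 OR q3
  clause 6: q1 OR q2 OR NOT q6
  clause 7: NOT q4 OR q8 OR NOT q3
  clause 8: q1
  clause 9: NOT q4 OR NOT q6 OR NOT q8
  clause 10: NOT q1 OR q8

Suppose q7 = true.
Unit clause (NOT q8) forces q8 = false.
Unit clause (q6) forces q6 = true.
Unit clause (q1) forces q1 = true.
That conflicts with the unit clause (NOT q1).
So every satisfying assignment has q7 = False.

False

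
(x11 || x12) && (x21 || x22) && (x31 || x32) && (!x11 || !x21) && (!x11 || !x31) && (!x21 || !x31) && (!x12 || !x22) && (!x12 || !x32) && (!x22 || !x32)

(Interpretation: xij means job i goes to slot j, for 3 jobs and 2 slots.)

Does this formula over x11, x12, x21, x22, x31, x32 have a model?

Try x11 = true.
The clause (!x21) is unit, so x21 = false.
The clause (x22) is unit, so x22 = true.
The clause (!x31) is unit, so x31 = false.
The clause (x32) is unit, so x32 = true.
That conflicts with the unit clause (!x32).
That branch fails; take x11 = false instead.
The clause (x12) is unit, so x12 = true.
The clause (!x22) is unit, so x22 = false.
The clause (x21) is unit, so x21 = true.
The clause (!x31) is unit, so x31 = false.
The clause (x32) is unit, so x32 = true.
That conflicts with the unit clause (!x32).
Neither x11 = true nor x11 = false works.
No assignment satisfies every clause.

No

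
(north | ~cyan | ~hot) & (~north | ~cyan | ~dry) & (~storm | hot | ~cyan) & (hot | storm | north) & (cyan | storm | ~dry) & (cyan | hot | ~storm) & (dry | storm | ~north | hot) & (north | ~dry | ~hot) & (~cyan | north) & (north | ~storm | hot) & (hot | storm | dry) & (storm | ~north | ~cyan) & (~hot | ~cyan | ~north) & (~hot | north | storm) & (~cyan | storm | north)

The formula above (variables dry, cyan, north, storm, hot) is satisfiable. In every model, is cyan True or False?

False

Suppose cyan = 1.
The clause (north) is unit, so north = 1.
The clause (~dry) is unit, so dry = 0.
The clause (storm) is unit, so storm = 1.
The clause (hot) is unit, so hot = 1.
But (~hot) is also a unit clause — contradiction.
So every satisfying assignment has cyan = False.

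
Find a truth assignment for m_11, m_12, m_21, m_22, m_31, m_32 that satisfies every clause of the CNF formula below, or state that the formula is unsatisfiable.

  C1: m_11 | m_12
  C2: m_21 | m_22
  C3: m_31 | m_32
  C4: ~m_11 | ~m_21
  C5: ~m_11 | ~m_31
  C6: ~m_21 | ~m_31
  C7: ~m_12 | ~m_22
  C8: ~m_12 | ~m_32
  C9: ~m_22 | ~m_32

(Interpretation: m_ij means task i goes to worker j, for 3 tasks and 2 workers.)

UNSATISFIABLE

Suppose m_11 = 1.
(~m_21) alone gives m_21 = 0.
(m_22) alone gives m_22 = 1.
(~m_31) alone gives m_31 = 0.
(m_32) alone gives m_32 = 1.
But (~m_32) is also a unit clause — contradiction.
That branch fails; take m_11 = 0 instead.
(m_12) alone gives m_12 = 1.
(~m_22) alone gives m_22 = 0.
(m_21) alone gives m_21 = 1.
(~m_31) alone gives m_31 = 0.
(m_32) alone gives m_32 = 1.
But (~m_32) is also a unit clause — contradiction.
Either choice for m_11 ends in contradiction.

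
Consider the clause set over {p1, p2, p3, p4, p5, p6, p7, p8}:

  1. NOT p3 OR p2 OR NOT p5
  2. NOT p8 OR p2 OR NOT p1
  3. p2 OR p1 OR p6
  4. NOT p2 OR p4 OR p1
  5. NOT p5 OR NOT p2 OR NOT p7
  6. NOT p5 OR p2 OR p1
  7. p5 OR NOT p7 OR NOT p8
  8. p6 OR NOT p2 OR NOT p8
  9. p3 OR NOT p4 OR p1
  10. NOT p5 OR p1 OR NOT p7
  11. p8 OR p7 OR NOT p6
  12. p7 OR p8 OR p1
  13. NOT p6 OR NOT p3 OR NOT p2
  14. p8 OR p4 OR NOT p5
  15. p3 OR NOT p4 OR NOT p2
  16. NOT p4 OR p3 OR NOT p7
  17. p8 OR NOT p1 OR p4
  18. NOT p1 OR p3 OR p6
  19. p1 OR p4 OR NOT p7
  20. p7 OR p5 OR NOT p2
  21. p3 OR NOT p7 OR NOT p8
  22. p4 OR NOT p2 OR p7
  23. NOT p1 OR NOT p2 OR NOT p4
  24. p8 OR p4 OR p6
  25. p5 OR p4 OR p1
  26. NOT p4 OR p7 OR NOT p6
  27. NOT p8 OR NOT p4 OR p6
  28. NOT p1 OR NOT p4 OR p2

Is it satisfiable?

Case p3 = true:
Case p2 = true:
(NOT p6) alone gives p6 = false.
(NOT p8) alone gives p8 = false.
(p4) alone gives p4 = true.
(NOT p1) alone gives p1 = false.
(p7) alone gives p7 = true.
(NOT p5) alone gives p5 = false.
This assignment satisfies each clause.
A satisfying assignment: p1: false; p2: true; p3: true; p4: true; p5: false; p6: false; p7: true; p8: false.

Yes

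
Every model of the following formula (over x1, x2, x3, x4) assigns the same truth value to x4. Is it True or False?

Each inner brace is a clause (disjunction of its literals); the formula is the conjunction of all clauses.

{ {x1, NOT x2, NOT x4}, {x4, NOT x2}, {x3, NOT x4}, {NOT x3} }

False

Suppose x4 = true.
Unit clause (x3) forces x3 = true.
That conflicts with the unit clause (NOT x3).
So every satisfying assignment has x4 = False.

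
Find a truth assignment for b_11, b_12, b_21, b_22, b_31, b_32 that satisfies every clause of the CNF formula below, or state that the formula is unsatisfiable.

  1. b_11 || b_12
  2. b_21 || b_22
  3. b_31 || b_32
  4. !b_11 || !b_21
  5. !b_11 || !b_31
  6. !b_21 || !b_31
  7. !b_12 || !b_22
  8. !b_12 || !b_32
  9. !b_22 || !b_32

UNSATISFIABLE

Case b_11 = true:
The clause (!b_21) is unit, so b_21 = false.
The clause (b_22) is unit, so b_22 = true.
The clause (!b_31) is unit, so b_31 = false.
The clause (b_32) is unit, so b_32 = true.
That conflicts with the unit clause (!b_32).
So b_11 must be the other value — set b_11 = false.
The clause (b_12) is unit, so b_12 = true.
The clause (!b_22) is unit, so b_22 = false.
The clause (b_21) is unit, so b_21 = true.
The clause (!b_31) is unit, so b_31 = false.
The clause (b_32) is unit, so b_32 = true.
That conflicts with the unit clause (!b_32).
Both values of b_11 lead to a conflict.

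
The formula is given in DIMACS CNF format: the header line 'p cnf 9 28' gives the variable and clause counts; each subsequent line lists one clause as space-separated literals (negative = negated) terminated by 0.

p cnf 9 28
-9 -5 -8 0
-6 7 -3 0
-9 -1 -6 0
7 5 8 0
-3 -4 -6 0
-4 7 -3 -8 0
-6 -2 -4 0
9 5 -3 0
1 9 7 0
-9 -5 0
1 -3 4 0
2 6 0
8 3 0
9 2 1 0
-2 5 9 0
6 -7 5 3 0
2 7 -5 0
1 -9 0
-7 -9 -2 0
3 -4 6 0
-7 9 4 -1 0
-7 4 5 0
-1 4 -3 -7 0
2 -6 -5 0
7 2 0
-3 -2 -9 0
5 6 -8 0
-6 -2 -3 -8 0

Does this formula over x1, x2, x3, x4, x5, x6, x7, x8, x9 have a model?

Yes

Suppose x9 = False.
Suppose x5 = True.
Suppose x1 = True.
Suppose x2 = True.
Suppose x6 = False.
Suppose x8 = True.
Suppose x3 = True.
Suppose x4 = True.
Unit clause (x7) forces x7 = True.
This assignment satisfies each clause.
A satisfying assignment: x1 ↦ True, x2 ↦ True, x3 ↦ True, x4 ↦ True, x5 ↦ True, x6 ↦ False, x7 ↦ True, x8 ↦ True, x9 ↦ False.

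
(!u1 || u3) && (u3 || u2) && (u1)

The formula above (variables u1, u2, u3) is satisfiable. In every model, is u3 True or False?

True

Suppose u3 = false.
The clause (!u1) is unit, so u1 = false.
That conflicts with the unit clause (u1).
So every satisfying assignment has u3 = True.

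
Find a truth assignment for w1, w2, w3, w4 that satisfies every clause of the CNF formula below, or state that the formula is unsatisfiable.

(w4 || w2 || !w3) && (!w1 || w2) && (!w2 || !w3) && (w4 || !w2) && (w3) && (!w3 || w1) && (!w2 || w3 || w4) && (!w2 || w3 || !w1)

UNSATISFIABLE

From the singleton clause (w3), w3 = true.
From the singleton clause (!w2), w2 = false.
From the singleton clause (w4), w4 = true.
From the singleton clause (!w1), w1 = false.
That conflicts with the unit clause (w1).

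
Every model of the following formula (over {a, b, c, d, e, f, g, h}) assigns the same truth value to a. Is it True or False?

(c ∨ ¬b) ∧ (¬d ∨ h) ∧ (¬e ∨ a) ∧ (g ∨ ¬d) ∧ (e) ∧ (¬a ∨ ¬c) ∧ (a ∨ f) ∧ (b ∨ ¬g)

True

Suppose a = False.
The clause (¬e) is unit, so e = False.
But (e) is also a unit clause — contradiction.
So every satisfying assignment has a = True.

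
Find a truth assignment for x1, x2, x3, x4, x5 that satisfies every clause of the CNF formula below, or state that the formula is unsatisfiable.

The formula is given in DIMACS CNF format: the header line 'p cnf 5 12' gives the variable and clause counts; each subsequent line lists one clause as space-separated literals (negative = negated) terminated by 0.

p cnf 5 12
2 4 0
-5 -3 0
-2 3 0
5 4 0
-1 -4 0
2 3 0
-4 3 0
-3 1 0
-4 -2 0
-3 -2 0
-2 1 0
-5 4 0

Suppose x2 = True.
The clause (x3) is unit, so x3 = True.
That conflicts with the unit clause (¬x3).
Undo x2 and try x2 = False.
The clause (x4) is unit, so x4 = True.
The clause (¬x1) is unit, so x1 = False.
The clause (x3) is unit, so x3 = True.
That conflicts with the unit clause (¬x3).
Both values of x2 lead to a conflict.

UNSATISFIABLE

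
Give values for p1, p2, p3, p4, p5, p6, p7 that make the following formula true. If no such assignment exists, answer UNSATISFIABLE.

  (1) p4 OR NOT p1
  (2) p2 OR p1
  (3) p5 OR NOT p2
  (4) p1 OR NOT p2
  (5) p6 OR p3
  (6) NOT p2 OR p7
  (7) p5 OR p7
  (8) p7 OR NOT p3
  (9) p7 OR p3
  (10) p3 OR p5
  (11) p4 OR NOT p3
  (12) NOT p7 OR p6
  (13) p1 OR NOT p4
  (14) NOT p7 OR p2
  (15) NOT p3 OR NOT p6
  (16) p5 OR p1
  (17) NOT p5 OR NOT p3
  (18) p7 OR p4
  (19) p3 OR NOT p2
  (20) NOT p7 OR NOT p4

UNSATISFIABLE

Suppose p4 = true.
Unit clause (p1) forces p1 = true.
Unit clause (NOT p7) forces p7 = false.
Unit clause (NOT p2) forces p2 = false.
Unit clause (p5) forces p5 = true.
Unit clause (NOT p3) forces p3 = false.
But (p3) is also a unit clause — contradiction.
That branch fails; take p4 = false instead.
Unit clause (NOT p1) forces p1 = false.
Unit clause (p2) forces p2 = true.
But (NOT p2) is also a unit clause — contradiction.
Neither p4 = true nor p4 = false works.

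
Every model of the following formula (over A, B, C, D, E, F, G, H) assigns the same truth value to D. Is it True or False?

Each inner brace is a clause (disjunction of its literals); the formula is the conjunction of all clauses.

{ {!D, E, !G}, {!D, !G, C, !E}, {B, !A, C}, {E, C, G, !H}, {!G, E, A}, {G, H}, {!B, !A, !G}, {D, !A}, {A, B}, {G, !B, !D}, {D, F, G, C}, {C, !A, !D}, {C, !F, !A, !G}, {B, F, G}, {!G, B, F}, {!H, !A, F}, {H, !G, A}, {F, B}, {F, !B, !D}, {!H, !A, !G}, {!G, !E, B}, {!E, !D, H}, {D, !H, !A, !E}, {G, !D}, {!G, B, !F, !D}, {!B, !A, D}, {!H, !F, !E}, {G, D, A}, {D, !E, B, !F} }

Suppose D = true.
Unit clause (G) forces G = true.
Unit clause (E) forces E = true.
Unit clause (C) forces C = true.
Unit clause (B) forces B = true.
Unit clause (!A) forces A = false.
Unit clause (H) forces H = true.
Unit clause (F) forces F = true.
But (!F) is also a unit clause — contradiction.
So every satisfying assignment has D = False.

False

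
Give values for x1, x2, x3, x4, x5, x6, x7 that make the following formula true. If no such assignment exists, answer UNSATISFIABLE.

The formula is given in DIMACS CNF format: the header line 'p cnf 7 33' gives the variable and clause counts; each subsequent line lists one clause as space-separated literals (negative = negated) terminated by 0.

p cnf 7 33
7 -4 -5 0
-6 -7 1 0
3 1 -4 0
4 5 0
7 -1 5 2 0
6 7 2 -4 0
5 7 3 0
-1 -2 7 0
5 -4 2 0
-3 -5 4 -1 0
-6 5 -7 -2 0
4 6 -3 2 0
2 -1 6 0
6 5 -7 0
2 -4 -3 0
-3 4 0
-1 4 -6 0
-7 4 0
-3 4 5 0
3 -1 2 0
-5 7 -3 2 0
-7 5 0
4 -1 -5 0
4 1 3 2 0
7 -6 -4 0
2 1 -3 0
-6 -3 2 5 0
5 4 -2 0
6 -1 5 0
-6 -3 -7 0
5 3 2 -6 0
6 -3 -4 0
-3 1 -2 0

x1: False; x2: True; x3: False; x4: False; x5: True; x6: True; x7: False

Branch on x4: set x4 = False.
The clause (x5) is unit, so x5 = True.
The clause (¬x3) is unit, so x3 = False.
The clause (¬x7) is unit, so x7 = False.
The clause (¬x1) is unit, so x1 = False.
The clause (x2) is unit, so x2 = True.
All clauses hold; x6 can take either value.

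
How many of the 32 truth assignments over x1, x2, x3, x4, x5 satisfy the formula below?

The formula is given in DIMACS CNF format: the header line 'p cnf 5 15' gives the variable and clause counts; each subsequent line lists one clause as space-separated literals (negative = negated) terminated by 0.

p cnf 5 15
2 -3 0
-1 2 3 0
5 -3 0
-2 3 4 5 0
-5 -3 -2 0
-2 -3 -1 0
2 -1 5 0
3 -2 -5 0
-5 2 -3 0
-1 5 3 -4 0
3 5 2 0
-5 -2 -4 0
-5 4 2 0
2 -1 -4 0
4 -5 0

2

There are 2^5 = 32 truth assignments over (x1, x2, x3, x4, x5).
Split on x1. With x1 = True, the clauses containing x1 are satisfied and ¬x1 drops from the rest; 0 of the 2^4 = 16 assignments to the other variables satisfy what remains.
With x1 = False, by the same count on the reduced clause set, 2 assignments work.
(One model: x1=F, x2=F, x3=F, x4=T, x5=T.)
Total: 0 + 2 = 2.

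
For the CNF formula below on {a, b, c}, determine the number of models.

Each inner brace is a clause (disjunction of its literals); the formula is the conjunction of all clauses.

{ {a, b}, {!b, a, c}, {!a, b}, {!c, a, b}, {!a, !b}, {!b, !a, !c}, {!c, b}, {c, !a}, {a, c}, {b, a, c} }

There are 2^3 = 8 truth assignments over (a, b, c).
Check each against the 10 clauses (columns in the order a, b, c):
  F F F  ✗ fails (a || b)
  F F T  ✗ fails (a || b)
  F T F  ✗ fails (!b || a || c)
  F T T  ✓ satisfies all
  T F F  ✗ fails (!a || b)
  T F T  ✗ fails (!a || b)
  T T F  ✗ fails (!a || !b)
  T T T  ✗ fails (!a || !b)
1 of the 8 rows is a model.

1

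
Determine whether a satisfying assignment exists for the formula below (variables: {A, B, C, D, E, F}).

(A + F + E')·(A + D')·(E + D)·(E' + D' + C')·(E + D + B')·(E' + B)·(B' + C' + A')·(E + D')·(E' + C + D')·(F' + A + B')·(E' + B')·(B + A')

Try A = 1.
(B) alone gives B = 1.
(C') alone gives C = 0.
(E') alone gives E = 0.
(D) alone gives D = 1.
Now (D') is unsatisfied and unit — conflict.
Undo A and try A = 0.
(D') alone gives D = 0.
(E) alone gives E = 1.
(F) alone gives F = 1.
(B) alone gives B = 1.
Now (B') is unsatisfied and unit — conflict.
Both values of A lead to a conflict.
No assignment satisfies every clause.

No, unsatisfiable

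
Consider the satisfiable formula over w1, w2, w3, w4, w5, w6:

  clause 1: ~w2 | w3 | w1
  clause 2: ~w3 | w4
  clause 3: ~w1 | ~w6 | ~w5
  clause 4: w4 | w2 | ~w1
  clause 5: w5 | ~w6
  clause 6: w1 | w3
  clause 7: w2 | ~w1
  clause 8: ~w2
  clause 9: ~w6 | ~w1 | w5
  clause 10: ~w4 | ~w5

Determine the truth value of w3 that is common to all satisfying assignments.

True

Suppose w3 = 0.
From the singleton clause (w1), w1 = 1.
From the singleton clause (w2), w2 = 1.
But (~w2) is also a unit clause — contradiction.
So every satisfying assignment has w3 = True.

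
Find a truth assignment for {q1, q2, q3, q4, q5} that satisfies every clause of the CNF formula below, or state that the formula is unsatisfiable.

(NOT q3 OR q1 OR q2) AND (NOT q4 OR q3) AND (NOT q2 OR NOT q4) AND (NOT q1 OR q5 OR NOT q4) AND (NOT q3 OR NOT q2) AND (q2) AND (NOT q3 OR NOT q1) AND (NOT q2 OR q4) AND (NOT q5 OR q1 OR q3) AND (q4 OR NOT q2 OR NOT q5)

UNSATISFIABLE

From the singleton clause (q2), q2 = true.
From the singleton clause (NOT q4), q4 = false.
But (q4) is also a unit clause — contradiction.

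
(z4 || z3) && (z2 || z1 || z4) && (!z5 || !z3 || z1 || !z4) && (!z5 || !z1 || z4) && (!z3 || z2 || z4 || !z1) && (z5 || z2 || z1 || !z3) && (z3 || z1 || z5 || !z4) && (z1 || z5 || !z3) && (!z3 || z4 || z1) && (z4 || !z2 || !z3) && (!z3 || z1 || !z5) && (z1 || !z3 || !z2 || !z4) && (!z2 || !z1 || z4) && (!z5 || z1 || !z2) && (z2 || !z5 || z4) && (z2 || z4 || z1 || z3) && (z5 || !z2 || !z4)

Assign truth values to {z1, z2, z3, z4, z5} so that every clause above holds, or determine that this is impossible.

z1: true; z2: true; z3: false; z4: true; z5: true

Branch on z4: set z4 = true.
Branch on z5: set z5 = true.
Branch on z3: set z3 = false.
Branch on z1: set z1 = true.
No clause remains; z2 is free.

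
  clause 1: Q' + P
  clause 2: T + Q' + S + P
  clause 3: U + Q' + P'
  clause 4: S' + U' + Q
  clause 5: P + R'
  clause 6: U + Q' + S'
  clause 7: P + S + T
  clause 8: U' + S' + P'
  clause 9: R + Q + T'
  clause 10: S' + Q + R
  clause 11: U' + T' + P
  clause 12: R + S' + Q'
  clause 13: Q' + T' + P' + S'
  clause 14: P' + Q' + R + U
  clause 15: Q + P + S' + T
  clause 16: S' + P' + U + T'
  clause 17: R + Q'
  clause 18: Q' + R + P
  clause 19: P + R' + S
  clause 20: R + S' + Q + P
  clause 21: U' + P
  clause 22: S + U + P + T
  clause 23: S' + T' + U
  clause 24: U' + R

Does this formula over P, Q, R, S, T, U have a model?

Satisfiable

Case Q = 1:
The clause (P) is unit, so P = 1.
The clause (U) is unit, so U = 1.
The clause (S') is unit, so S = 0.
The clause (R) is unit, so R = 1.
Every clause is now satisfied; T is unconstrained.
A satisfying assignment: P ↦ 1; Q ↦ 1; R ↦ 1; S ↦ 0; T ↦ 0; U ↦ 1.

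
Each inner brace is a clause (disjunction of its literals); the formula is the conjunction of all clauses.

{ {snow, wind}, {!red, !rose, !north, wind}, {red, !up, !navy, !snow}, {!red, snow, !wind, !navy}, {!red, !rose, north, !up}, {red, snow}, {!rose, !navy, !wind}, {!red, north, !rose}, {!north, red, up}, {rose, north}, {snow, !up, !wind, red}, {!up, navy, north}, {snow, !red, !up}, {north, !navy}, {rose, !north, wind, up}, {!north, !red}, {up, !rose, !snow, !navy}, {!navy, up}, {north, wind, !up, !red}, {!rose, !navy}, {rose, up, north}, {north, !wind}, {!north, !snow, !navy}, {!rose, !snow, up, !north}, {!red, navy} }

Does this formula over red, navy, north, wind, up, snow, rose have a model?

Yes

Case snow = true:
Case rose = true:
Unit clause (!navy) forces navy = false.
Unit clause (!red) forces red = false.
Case north = false:
Unit clause (!up) forces up = false.
Unit clause (!wind) forces wind = false.
This assignment satisfies each clause.
A satisfying assignment: red ↦ false, navy ↦ false, north ↦ false, wind ↦ false, up ↦ false, snow ↦ true, rose ↦ true.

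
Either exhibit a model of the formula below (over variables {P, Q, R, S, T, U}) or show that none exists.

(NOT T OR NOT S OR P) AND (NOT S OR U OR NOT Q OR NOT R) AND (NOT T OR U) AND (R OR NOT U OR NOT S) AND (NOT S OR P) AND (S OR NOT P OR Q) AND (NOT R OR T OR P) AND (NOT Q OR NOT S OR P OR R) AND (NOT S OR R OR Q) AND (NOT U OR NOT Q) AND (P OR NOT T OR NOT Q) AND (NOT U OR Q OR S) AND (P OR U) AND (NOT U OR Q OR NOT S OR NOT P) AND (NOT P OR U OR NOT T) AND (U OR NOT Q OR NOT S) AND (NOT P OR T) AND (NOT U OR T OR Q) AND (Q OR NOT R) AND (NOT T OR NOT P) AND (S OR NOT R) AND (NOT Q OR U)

Suppose T = false.
(NOT P) alone gives P = false.
(NOT S) alone gives S = false.
(NOT R) alone gives R = false.
(U) alone gives U = true.
(NOT Q) alone gives Q = false.
That conflicts with the unit clause (Q).
Undo T and try T = true.
(U) alone gives U = true.
(NOT Q) alone gives Q = false.
(S) alone gives S = true.
(P) alone gives P = true.
That conflicts with the unit clause (NOT P).
Either choice for T ends in contradiction.

UNSATISFIABLE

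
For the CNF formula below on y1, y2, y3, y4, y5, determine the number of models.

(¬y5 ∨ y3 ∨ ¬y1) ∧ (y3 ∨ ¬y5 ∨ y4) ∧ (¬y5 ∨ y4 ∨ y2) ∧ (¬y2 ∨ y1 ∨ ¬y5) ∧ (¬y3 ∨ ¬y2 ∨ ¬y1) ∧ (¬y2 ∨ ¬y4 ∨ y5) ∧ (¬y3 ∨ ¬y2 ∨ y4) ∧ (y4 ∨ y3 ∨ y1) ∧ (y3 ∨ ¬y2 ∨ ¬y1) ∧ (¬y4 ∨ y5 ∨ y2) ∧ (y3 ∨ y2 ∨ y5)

5

There are 2^5 = 32 truth assignments over (y1, y2, y3, y4, y5).
Split on y1. With y1 = True, the clauses containing y1 are satisfied and ¬y1 drops from the rest; 2 of the 2^4 = 16 assignments to the other variables satisfy what remains.
With y1 = False, by the same count on the reduced clause set, 3 assignments work.
(One model: y1=F, y2=F, y3=F, y4=T, y5=T.)
Total: 2 + 3 = 5.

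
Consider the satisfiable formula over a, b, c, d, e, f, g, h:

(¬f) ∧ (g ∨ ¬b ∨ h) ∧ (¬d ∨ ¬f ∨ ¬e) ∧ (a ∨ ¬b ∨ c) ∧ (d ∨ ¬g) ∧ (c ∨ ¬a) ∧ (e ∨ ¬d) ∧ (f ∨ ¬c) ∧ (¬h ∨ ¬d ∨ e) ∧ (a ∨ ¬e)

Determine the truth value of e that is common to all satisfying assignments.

Suppose e = True.
From the singleton clause (¬f), f = False.
From the singleton clause (¬c), c = False.
From the singleton clause (¬a), a = False.
But (a) is also a unit clause — contradiction.
So every satisfying assignment has e = False.

False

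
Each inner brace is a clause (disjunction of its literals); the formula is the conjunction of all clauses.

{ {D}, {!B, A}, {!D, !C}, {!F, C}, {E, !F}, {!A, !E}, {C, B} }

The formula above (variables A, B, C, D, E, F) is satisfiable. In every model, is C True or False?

Suppose C = true.
The clause (D) is unit, so D = true.
But (!D) is also a unit clause — contradiction.
So every satisfying assignment has C = False.

False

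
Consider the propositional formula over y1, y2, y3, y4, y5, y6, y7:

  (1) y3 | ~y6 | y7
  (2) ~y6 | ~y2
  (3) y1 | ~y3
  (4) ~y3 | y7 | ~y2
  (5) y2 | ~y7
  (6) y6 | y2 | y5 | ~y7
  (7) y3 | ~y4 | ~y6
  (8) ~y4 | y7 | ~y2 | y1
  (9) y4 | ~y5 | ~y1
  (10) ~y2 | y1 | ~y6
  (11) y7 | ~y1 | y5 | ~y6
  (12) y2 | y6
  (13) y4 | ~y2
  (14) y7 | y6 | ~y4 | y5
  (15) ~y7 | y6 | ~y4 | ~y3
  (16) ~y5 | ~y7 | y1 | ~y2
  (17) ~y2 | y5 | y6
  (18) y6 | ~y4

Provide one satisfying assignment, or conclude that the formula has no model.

Suppose y6 = 1.
Unit clause (~y2) forces y2 = 0.
Unit clause (~y7) forces y7 = 0.
Unit clause (y3) forces y3 = 1.
Unit clause (y1) forces y1 = 1.
Unit clause (y5) forces y5 = 1.
Unit clause (y4) forces y4 = 1.
All clauses are satisfied.

y1: 1, y2: 0, y3: 1, y4: 1, y5: 1, y6: 1, y7: 0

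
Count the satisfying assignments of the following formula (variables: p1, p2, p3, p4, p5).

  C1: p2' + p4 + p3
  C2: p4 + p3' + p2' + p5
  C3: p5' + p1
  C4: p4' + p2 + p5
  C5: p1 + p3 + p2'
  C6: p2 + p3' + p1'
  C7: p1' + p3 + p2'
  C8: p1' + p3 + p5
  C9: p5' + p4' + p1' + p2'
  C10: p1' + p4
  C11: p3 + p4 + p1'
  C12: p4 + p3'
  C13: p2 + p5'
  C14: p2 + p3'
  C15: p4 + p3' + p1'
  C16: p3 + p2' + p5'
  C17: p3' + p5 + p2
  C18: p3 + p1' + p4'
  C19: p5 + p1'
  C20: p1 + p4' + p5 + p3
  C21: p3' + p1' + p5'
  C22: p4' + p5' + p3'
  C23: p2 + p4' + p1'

2

There are 2^5 = 32 truth assignments over (p1, p2, p3, p4, p5).
Split on p3. With p3 = 1, the clauses containing p3 are satisfied and p3' drops from the rest; 1 of the 2^4 = 16 assignments to the other variables satisfy what remains.
With p3 = 0, by the same count on the reduced clause set, 1 assignment works.
Total: 1 + 1 = 2.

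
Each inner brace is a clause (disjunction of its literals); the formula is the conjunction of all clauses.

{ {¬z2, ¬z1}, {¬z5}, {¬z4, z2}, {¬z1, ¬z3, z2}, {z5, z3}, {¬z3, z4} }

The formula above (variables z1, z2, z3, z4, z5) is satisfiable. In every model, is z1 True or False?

False

Suppose z1 = True.
Unit clause (¬z2) forces z2 = False.
Unit clause (¬z5) forces z5 = False.
Unit clause (¬z4) forces z4 = False.
Unit clause (¬z3) forces z3 = False.
But (z3) is also a unit clause — contradiction.
So every satisfying assignment has z1 = False.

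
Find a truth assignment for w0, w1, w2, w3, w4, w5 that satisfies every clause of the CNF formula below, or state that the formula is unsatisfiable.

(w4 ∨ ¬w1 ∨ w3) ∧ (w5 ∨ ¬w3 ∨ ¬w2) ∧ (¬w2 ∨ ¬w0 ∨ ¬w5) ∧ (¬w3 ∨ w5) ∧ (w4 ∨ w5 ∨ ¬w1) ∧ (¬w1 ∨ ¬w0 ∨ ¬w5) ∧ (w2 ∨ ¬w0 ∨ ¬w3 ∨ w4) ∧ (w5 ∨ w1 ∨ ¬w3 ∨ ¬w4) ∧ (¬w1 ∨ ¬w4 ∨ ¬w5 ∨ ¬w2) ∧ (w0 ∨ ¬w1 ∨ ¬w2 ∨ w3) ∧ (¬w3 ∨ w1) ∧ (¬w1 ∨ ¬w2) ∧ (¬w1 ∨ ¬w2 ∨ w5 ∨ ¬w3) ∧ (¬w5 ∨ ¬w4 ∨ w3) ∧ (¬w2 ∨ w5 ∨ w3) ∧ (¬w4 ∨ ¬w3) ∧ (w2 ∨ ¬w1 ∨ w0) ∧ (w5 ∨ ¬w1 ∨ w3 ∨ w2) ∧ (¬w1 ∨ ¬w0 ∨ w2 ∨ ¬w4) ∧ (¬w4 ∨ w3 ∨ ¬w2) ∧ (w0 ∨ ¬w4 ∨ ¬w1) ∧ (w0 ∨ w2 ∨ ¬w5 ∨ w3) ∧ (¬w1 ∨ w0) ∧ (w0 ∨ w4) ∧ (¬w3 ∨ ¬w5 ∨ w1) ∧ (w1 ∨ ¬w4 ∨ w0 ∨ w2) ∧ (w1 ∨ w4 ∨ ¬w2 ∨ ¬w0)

w0: True,  w1: False,  w2: False,  w3: False,  w4: False,  w5: True

Case w3 = False:
Case w4 = False:
(¬w1) alone gives w1 = False.
(w0) alone gives w0 = True.
(¬w2) alone gives w2 = False.
All clauses hold; w5 can take either value.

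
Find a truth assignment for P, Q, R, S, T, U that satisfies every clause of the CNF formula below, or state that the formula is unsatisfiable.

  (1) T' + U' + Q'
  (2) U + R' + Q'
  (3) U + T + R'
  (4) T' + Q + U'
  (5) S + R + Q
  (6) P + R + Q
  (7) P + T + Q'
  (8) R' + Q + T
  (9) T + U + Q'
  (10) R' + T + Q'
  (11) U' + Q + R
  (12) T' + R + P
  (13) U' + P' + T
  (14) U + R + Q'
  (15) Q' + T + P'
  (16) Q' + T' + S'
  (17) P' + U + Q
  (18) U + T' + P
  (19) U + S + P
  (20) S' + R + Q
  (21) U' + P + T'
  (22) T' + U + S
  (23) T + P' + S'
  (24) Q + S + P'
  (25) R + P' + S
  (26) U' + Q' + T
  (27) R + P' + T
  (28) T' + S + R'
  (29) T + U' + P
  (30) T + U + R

UNSATISFIABLE

Branch on T: set T = 0.
Branch on U: set U = 1.
From the singleton clause (P'), P = 0.
But (P) is also a unit clause — contradiction.
Backtrack on U: now try U = 0.
From the singleton clause (R'), R = 0.
But (R) is also a unit clause — contradiction.
Neither U = 1 nor U = 0 works.
Backtrack on T: now try T = 1.
Branch on U: set U = 0.
From the singleton clause (P), P = 1.
From the singleton clause (Q), Q = 1.
From the singleton clause (R'), R = 0.
But (R) is also a unit clause — contradiction.
Backtrack on U: now try U = 1.
From the singleton clause (Q'), Q = 0.
But (Q) is also a unit clause — contradiction.
Neither U = 1 nor U = 0 works.
Neither T = 1 nor T = 0 works.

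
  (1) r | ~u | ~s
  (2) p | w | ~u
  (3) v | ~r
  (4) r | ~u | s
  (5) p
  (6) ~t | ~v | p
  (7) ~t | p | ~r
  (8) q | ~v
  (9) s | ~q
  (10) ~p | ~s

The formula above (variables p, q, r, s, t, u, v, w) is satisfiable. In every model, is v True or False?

False

Suppose v = 1.
(p) alone gives p = 1.
(q) alone gives q = 1.
(s) alone gives s = 1.
That conflicts with the unit clause (~s).
So every satisfying assignment has v = False.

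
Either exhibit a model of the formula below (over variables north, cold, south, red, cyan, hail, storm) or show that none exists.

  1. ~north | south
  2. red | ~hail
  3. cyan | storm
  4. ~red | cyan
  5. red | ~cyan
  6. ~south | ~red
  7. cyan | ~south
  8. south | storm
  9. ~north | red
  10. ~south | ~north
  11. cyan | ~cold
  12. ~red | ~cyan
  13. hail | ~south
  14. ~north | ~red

Branch on north: set north = 0.
Branch on red: set red = 0.
From the singleton clause (~hail), hail = 0.
From the singleton clause (~cyan), cyan = 0.
From the singleton clause (storm), storm = 1.
From the singleton clause (~south), south = 0.
From the singleton clause (~cold), cold = 0.
This assignment satisfies each clause.

north ↦ 0; cold ↦ 0; south ↦ 0; red ↦ 0; cyan ↦ 0; hail ↦ 0; storm ↦ 1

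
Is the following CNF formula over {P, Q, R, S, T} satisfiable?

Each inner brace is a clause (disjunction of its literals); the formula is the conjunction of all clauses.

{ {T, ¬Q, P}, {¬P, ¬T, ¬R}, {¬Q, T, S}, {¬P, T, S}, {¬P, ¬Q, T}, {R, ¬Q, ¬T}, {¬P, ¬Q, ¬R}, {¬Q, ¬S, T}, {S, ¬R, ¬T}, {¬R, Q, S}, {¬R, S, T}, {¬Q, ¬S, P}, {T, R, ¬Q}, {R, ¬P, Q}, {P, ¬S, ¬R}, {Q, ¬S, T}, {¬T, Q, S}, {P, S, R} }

Yes

Suppose T = True.
Suppose P = False.
Suppose R = False.
Unit clause (¬Q) forces Q = False.
Unit clause (S) forces S = True.
This assignment satisfies each clause.
A satisfying assignment: P ↦ False; Q ↦ False; R ↦ False; S ↦ True; T ↦ True.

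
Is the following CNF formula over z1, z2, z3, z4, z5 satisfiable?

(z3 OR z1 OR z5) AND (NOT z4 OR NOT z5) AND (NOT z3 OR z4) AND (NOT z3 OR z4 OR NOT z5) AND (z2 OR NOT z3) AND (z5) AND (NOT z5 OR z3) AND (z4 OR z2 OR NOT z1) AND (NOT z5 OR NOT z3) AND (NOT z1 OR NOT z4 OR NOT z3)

(z5) alone gives z5 = true.
(NOT z4) alone gives z4 = false.
(NOT z3) alone gives z3 = false.
Now (z3) is unsatisfied and unit — conflict.
No assignment satisfies every clause.

Unsatisfiable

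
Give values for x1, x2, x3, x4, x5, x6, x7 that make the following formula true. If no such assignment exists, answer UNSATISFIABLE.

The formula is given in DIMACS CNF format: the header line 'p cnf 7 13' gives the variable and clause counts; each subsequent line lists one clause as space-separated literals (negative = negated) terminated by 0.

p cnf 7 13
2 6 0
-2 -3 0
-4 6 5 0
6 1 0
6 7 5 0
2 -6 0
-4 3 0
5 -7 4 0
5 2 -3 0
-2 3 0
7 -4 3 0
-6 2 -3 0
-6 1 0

Branch on x2: set x2 = True.
(¬x3) alone gives x3 = False.
That conflicts with the unit clause (x3).
Undo x2 and try x2 = False.
(x6) alone gives x6 = True.
That conflicts with the unit clause (¬x6).
Either choice for x2 ends in contradiction.

UNSATISFIABLE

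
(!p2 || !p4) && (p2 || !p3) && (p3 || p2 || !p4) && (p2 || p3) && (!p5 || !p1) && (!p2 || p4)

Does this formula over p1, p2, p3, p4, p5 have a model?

Suppose p2 = false.
(!p3) alone gives p3 = false.
Now (p3) is unsatisfied and unit — conflict.
Backtrack on p2: now try p2 = true.
(!p4) alone gives p4 = false.
Now (p4) is unsatisfied and unit — conflict.
Both values of p2 lead to a conflict.
No assignment satisfies every clause.

No, unsatisfiable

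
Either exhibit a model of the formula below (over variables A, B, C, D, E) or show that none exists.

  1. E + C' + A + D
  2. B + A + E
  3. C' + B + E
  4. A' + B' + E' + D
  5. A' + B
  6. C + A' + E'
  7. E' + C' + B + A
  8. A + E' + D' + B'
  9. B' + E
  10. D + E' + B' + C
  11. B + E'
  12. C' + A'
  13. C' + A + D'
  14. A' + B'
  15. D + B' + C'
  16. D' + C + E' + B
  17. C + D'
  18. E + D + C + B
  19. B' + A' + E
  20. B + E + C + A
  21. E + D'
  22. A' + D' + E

UNSATISFIABLE

Branch on A: set A = 0.
Branch on B: set B = 1.
From the singleton clause (E), E = 1.
From the singleton clause (D'), D = 0.
From the singleton clause (C), C = 1.
Now (C') is unsatisfied and unit — conflict.
That branch fails; take B = 0 instead.
From the singleton clause (E), E = 1.
Now (E') is unsatisfied and unit — conflict.
Neither B = 1 nor B = 0 works.
That branch fails; take A = 1 instead.
From the singleton clause (B), B = 1.
Now (B') is unsatisfied and unit — conflict.
Neither A = 1 nor A = 0 works.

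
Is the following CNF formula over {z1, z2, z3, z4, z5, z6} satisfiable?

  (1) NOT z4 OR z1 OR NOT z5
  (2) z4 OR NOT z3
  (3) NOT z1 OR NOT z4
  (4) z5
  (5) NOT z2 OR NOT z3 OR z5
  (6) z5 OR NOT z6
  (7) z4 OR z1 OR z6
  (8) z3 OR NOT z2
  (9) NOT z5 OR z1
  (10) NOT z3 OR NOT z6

Satisfiable

(z5) alone gives z5 = true.
(z1) alone gives z1 = true.
(NOT z4) alone gives z4 = false.
(NOT z3) alone gives z3 = false.
(NOT z2) alone gives z2 = false.
All clauses hold; z6 can take either value.
A satisfying assignment: z1 ↦ true; z2 ↦ false; z3 ↦ false; z4 ↦ false; z5 ↦ true; z6 ↦ true.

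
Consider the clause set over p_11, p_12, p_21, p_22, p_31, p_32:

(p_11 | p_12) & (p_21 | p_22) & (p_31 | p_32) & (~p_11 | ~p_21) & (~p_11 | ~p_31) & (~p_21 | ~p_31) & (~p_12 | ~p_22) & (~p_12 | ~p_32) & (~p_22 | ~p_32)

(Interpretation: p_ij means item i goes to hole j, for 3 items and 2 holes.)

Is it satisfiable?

Case p_11 = 1:
(~p_21) alone gives p_21 = 0.
(p_22) alone gives p_22 = 1.
(~p_31) alone gives p_31 = 0.
(p_32) alone gives p_32 = 1.
Now (~p_32) is unsatisfied and unit — conflict.
That branch fails; take p_11 = 0 instead.
(p_12) alone gives p_12 = 1.
(~p_22) alone gives p_22 = 0.
(p_21) alone gives p_21 = 1.
(~p_31) alone gives p_31 = 0.
(p_32) alone gives p_32 = 1.
Now (~p_32) is unsatisfied and unit — conflict.
Both values of p_11 lead to a conflict.
No assignment satisfies every clause.

Unsatisfiable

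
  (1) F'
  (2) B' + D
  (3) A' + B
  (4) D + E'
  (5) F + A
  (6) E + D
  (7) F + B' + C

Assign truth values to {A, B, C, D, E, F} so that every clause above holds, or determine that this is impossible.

Unit clause (F') forces F = 0.
Unit clause (A) forces A = 1.
Unit clause (B) forces B = 1.
Unit clause (D) forces D = 1.
Unit clause (C) forces C = 1.
No clause remains; E is free.

A ↦ 1,  B ↦ 1,  C ↦ 1,  D ↦ 1,  E ↦ 1,  F ↦ 0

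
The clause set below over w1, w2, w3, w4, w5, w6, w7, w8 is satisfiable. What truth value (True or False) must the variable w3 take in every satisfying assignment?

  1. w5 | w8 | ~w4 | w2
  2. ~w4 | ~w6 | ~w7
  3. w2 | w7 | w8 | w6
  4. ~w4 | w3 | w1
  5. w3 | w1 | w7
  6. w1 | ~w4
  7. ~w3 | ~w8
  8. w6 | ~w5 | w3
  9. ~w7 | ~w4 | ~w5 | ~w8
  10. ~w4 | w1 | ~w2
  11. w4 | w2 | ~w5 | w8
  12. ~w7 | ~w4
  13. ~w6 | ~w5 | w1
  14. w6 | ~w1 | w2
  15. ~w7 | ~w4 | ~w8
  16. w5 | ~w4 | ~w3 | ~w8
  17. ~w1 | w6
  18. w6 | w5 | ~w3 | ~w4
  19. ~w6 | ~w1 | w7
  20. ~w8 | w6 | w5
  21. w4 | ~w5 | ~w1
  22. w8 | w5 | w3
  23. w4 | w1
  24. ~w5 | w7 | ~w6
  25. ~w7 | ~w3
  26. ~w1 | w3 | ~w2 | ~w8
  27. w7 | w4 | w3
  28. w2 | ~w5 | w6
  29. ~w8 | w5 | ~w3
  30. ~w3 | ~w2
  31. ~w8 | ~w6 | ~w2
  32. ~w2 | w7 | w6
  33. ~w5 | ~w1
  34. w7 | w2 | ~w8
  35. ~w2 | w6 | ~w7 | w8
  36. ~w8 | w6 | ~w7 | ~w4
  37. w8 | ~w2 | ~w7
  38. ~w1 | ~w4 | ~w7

Suppose w3 = 1.
The clause (~w8) is unit, so w8 = 0.
The clause (~w7) is unit, so w7 = 0.
The clause (~w2) is unit, so w2 = 0.
The clause (w6) is unit, so w6 = 1.
The clause (~w1) is unit, so w1 = 0.
The clause (~w4) is unit, so w4 = 0.
That conflicts with the unit clause (w4).
So every satisfying assignment has w3 = False.

False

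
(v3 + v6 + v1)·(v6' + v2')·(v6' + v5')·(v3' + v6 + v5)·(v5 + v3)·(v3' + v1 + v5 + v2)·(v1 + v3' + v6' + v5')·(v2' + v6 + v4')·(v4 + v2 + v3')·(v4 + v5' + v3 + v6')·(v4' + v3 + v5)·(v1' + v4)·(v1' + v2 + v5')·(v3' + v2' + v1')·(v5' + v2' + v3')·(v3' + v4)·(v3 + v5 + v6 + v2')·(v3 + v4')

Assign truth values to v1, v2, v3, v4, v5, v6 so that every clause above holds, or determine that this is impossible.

Suppose v6 = 0.
Suppose v3 = 1.
Unit clause (v5) forces v5 = 1.
Unit clause (v2') forces v2 = 0.
Unit clause (v4) forces v4 = 1.
Unit clause (v1') forces v1 = 0.
Every clause now holds.

v1 ↦ 0, v2 ↦ 0, v3 ↦ 1, v4 ↦ 1, v5 ↦ 1, v6 ↦ 0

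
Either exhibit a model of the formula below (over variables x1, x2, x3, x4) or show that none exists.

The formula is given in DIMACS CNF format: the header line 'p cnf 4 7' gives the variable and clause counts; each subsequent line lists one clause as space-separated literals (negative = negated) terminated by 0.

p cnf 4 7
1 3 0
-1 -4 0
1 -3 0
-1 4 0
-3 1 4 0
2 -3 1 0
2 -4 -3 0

UNSATISFIABLE

Try x1 = True.
From the singleton clause (¬x4), x4 = False.
Now (x4) is unsatisfied and unit — conflict.
That branch fails; take x1 = False instead.
From the singleton clause (x3), x3 = True.
Now (¬x3) is unsatisfied and unit — conflict.
Both values of x1 lead to a conflict.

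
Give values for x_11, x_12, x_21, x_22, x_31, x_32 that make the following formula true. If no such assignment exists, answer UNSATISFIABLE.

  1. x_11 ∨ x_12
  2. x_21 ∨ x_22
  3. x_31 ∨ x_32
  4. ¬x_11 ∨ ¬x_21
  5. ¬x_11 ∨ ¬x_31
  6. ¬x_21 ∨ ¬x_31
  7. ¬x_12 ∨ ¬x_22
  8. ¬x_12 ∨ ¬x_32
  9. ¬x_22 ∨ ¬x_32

Branch on x_11: set x_11 = True.
The clause (¬x_21) is unit, so x_21 = False.
The clause (x_22) is unit, so x_22 = True.
The clause (¬x_31) is unit, so x_31 = False.
The clause (x_32) is unit, so x_32 = True.
Now (¬x_32) is unsatisfied and unit — conflict.
That branch fails; take x_11 = False instead.
The clause (x_12) is unit, so x_12 = True.
The clause (¬x_22) is unit, so x_22 = False.
The clause (x_21) is unit, so x_21 = True.
The clause (¬x_31) is unit, so x_31 = False.
The clause (x_32) is unit, so x_32 = True.
Now (¬x_32) is unsatisfied and unit — conflict.
Neither x_11 = True nor x_11 = False works.

UNSATISFIABLE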